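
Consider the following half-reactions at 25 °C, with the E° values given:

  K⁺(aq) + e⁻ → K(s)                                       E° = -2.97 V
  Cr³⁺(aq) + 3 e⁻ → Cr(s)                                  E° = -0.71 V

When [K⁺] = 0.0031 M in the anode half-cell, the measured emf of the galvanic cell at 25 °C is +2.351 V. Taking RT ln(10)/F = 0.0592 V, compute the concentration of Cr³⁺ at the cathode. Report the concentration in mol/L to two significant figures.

Cr³⁺/Cr is the cathode, K⁺/K the anode: E°cell = +2.26 V, n = 3.
Overall reaction: Cr³⁺(aq) + 3 K(s) → Cr(s) + 3 K⁺(aq); Q = [K⁺]^3/[Cr³⁺]^1.
From E = E° − (0.0592/n) log Q: log Q = (E° − E)·n/0.0592 = (+2.26 − (+2.351))·3/0.0592 = -4.6115.
So 1·log[Cr³⁺] = 3·log(0.0031) − log Q = -7.5259 − (-4.6115) = -2.9144; [Cr³⁺] = 10^(-2.9144) ≈ 0.0012 M.

0.0012 M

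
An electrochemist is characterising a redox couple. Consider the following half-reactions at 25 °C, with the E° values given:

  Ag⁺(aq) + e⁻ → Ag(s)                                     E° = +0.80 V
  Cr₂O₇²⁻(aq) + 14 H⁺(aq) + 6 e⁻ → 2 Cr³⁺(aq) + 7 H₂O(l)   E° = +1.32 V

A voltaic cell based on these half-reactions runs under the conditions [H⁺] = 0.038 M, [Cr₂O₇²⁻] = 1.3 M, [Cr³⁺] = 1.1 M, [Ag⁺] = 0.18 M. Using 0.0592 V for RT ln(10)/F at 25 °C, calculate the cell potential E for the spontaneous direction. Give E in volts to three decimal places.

+0.368 V

Cr₂O₇²⁻/Cr³⁺ is the cathode (higher E°), Ag⁺/Ag the anode: E°cell = +1.32 − (+0.80) = +0.52 V, n = 6.
Overall: Cr₂O₇²⁻(aq) + 14 H⁺(aq) + 6 Ag(s) → 2 Cr³⁺(aq) + 7 H₂O(l) + 6 Ag⁺(aq)
Q = [Cr³⁺]^2·[Ag⁺]^6 / ([Cr₂O₇²⁻]·[H⁺]^14); log Q = 15.384.
E = E° − (0.0592/n) log Q = +0.52 − (0.0592/6)(15.384) = +0.368 V.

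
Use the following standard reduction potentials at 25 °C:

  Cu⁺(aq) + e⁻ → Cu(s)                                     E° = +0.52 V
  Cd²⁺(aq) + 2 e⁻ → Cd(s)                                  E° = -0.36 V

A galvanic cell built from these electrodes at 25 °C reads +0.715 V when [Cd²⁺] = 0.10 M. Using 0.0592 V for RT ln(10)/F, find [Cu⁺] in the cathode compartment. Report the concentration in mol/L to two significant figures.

Cu⁺/Cu is the cathode, Cd²⁺/Cd the anode: E°cell = +0.88 V, n = 2.
Overall reaction: 2 Cu⁺(aq) + Cd(s) → 2 Cu(s) + Cd²⁺(aq); Q = [Cd²⁺]^1/[Cu⁺]^2.
From E = E° − (0.0592/n) log Q: log Q = (E° − E)·n/0.0592 = (+0.88 − (+0.715))·2/0.0592 = 5.5743.
So 2·log[Cu⁺] = 1·log(0.1) − log Q = -1.0000 − (5.5743) = -6.5743; log[Cu⁺] = -6.5743 / 2 = -3.2872; [Cu⁺] = 10^(-3.2872) ≈ 0.00052 M.

0.00052 M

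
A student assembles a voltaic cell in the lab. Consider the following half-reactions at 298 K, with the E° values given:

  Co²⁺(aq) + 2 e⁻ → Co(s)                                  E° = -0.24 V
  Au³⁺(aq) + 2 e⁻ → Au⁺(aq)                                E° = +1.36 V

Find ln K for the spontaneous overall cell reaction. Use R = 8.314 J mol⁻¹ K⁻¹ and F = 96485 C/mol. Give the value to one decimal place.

Cathode: Au³⁺/Au⁺; anode: Co²⁺/Co. E°cell = (+1.36) − (-0.24) = +1.60 V, with n = 2.
ΔG° = −nFE° = −RT ln K, so ln K = nFE°/(RT) = (2)(96485)(+1.60) / ((8.314)(298)) = 124.619.

124.6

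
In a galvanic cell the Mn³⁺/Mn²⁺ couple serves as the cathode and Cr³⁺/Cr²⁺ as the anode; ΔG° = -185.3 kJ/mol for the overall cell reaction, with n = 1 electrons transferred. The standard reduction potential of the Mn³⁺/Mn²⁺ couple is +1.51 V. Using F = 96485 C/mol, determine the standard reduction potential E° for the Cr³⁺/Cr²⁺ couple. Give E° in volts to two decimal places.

-0.41 V

E°cell = −ΔG°/(nF) = −(-185.3×10³)/((1)(96485)) = +1.921 V.
Since Mn³⁺/Mn²⁺ is the cathode and Cr³⁺/Cr²⁺ the anode, E°cell = E°(Mn³⁺/Mn²⁺) − E°(Cr³⁺/Cr²⁺).
So E°(Cr³⁺/Cr²⁺) = E°(Mn³⁺/Mn²⁺) − E°cell = (+1.51) − (+1.921) = -0.41 V.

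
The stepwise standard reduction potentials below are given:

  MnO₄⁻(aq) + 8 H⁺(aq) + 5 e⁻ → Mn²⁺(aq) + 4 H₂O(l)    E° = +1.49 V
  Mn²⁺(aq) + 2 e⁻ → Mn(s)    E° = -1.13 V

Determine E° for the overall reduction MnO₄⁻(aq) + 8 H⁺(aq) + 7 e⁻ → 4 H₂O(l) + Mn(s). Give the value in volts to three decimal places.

+0.741 V

Since ΔG° = −nFE° is additive over sequential reductions, n₃E°₃ = n₁E°₁ + n₂E°₂.
E°₃ = (5×+1.49 + 2×-1.13) / 7 = (+5.190) / 7 = +0.741 V.
Simply averaging or adding the two E° values would be wrong; the electron-weighted sum is required.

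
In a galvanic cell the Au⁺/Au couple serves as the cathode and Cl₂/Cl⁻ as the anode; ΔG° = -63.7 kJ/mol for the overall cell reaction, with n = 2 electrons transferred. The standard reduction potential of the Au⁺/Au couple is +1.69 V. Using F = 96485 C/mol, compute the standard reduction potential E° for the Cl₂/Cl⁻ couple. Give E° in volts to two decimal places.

E°cell = −ΔG°/(nF) = −(-63.7×10³)/((2)(96485)) = +0.330 V.
Since Au⁺/Au is the cathode and Cl₂/Cl⁻ the anode, E°cell = E°(Au⁺/Au) − E°(Cl₂/Cl⁻).
So E°(Cl₂/Cl⁻) = E°(Au⁺/Au) − E°cell = (+1.69) − (+0.330) = +1.36 V.

+1.36 V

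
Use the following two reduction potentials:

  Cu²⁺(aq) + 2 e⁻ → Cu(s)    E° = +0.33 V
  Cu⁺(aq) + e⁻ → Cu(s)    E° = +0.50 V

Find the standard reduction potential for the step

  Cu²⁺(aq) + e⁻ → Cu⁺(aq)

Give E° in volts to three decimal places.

+0.160 V

Sequential free energies add, so n₃E°₃ = n₁E°₁ + n₂E°₂.
With n₃ = 2, and the known step contributing 1×(+0.50) V, the unknown satisfies 1·E° = 2×(+0.33) − 1×(+0.50) = +0.160.
E° = +0.160 / 1 = +0.160 V.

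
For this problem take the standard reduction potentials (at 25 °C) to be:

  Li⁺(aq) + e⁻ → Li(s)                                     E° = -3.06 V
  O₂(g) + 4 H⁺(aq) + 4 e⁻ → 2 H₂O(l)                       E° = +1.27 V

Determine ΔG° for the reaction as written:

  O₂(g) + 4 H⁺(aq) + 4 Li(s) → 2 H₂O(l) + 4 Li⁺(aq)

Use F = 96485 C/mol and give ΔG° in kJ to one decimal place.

-1671.1 kJ

As written, O₂/H₂O is reduced (cathode) and Li⁺/Li is oxidised (anode), so E°cell = (+1.27) − (-3.06) = +4.33 V.
Balancing electrons gives n = 4.
ΔG° = −nFE° = −(4)(96485)(+4.33) = -1,671,120 J = -1671.1 kJ.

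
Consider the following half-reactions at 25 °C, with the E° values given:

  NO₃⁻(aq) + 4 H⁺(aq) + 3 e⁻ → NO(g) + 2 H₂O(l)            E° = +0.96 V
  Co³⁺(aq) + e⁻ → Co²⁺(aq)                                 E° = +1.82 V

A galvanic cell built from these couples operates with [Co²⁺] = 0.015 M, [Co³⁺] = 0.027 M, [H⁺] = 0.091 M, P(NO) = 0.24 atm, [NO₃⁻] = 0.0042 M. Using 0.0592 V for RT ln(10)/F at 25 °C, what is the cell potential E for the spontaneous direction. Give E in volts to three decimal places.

+0.992 V

Co³⁺/Co²⁺ is the cathode (higher E°), NO₃⁻/NO the anode: E°cell = +1.82 − (+0.96) = +0.86 V, n = 3.
Overall: 3 Co³⁺(aq) + NO(g) + 2 H₂O(l) → 3 Co²⁺(aq) + NO₃⁻(aq) + 4 H⁺(aq)
Q = [Co²⁺]^3·[NO₃⁻]·[H⁺]^4 / ([Co³⁺]^3·P(NO)); log Q = -6.687.
E = E° − (0.0592/n) log Q = +0.86 − (0.0592/3)(-6.687) = +0.992 V.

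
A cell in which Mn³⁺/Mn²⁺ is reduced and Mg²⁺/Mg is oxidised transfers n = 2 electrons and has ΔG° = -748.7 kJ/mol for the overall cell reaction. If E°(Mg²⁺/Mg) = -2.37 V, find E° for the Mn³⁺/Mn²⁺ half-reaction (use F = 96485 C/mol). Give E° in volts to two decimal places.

E°cell = −ΔG°/(nF) = −(-748.7×10³)/((2)(96485)) = +3.880 V.
Since Mn³⁺/Mn²⁺ is the cathode and Mg²⁺/Mg the anode, E°cell = E°(Mn³⁺/Mn²⁺) − E°(Mg²⁺/Mg).
So E°(Mn³⁺/Mn²⁺) = E°cell + E°(Mg²⁺/Mg) = +3.880 + (-2.37) = +1.51 V.

+1.51 V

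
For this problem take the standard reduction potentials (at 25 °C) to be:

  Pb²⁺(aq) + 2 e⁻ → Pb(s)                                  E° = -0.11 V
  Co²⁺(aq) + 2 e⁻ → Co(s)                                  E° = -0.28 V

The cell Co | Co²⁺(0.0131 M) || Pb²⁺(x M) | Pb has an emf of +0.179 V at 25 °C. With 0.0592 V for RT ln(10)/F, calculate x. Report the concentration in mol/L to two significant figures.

Pb²⁺/Pb is the cathode, Co²⁺/Co the anode: E°cell = +0.17 V, n = 2.
Overall reaction: Pb²⁺(aq) + Co(s) → Pb(s) + Co²⁺(aq); Q = [Co²⁺]^1/[Pb²⁺]^1.
From E = E° − (0.0592/n) log Q: log Q = (E° − E)·n/0.0592 = (+0.17 − (+0.179))·2/0.0592 = -0.3041.
So 1·log[Pb²⁺] = 1·log(0.0131) − log Q = -1.8827 − (-0.3041) = -1.5786; [Pb²⁺] = 10^(-1.5786) ≈ 0.026 M.

0.026 M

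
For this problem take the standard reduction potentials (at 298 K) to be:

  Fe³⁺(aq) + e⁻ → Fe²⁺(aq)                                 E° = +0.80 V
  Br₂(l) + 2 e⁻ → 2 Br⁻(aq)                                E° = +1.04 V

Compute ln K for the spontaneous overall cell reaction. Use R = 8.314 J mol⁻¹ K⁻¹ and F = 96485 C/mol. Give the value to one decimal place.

Cathode: Br₂/Br⁻; anode: Fe³⁺/Fe²⁺. E°cell = (+1.04) − (+0.80) = +0.24 V, with n = 2.
ΔG° = −nFE° = −RT ln K, so ln K = nFE°/(RT) = (2)(96485)(+0.24) / ((8.314)(298)) = 18.693.

18.7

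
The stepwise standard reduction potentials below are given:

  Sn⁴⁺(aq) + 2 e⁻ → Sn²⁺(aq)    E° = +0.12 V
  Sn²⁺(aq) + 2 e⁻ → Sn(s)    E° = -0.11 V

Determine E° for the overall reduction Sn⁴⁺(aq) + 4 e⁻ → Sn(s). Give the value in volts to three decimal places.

Standard free energies of sequential steps add: ΔG°₃ = ΔG°₁ + ΔG°₂, so n₃E°₃ = n₁E°₁ + n₂E°₂.
E°₃ = (2×+0.12 + 2×-0.11) / 4 = (+0.020) / 4 = +0.005 V.

+0.005 V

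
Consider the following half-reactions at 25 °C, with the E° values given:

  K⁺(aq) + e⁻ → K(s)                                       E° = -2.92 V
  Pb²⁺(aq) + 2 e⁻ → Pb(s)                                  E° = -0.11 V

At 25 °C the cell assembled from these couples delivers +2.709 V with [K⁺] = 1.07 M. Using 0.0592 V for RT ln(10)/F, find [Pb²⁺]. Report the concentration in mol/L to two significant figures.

0.00044 M

Pb²⁺/Pb is the cathode, K⁺/K the anode: E°cell = +2.81 V, n = 2.
Overall reaction: Pb²⁺(aq) + 2 K(s) → Pb(s) + 2 K⁺(aq); Q = [K⁺]^2/[Pb²⁺]^1.
From E = E° − (0.0592/n) log Q: log Q = (E° − E)·n/0.0592 = (+2.81 − (+2.709))·2/0.0592 = 3.4122.
So 1·log[Pb²⁺] = 2·log(1.07) − log Q = 0.0588 − (3.4122) = -3.3534; [Pb²⁺] = 10^(-3.3534) ≈ 0.00044 M.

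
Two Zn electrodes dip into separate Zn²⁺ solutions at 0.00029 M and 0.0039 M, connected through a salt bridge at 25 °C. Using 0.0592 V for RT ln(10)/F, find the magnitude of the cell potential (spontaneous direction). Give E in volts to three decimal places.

+0.033 V

For a concentration cell E°cell = 0. The 0.0039 M side is the cathode (reduction is favoured where [Zn²⁺] is higher).
With n = 2, E = −(0.0592/2) log([Zn²⁺]ₐₙ/[Zn²⁺]꜀ₐₜ) = −(0.0592/2) log(0.00029/0.0039) = −(0.0592/2)(-1.129) = +0.033 V.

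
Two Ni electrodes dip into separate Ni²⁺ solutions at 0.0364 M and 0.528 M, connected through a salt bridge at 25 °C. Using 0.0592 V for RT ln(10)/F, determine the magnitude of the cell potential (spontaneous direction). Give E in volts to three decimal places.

+0.034 V

For a concentration cell E°cell = 0. The 0.528 M side is the cathode (reduction is favoured where [Ni²⁺] is higher).
With n = 2, E = −(0.0592/2) log([Ni²⁺]ₐₙ/[Ni²⁺]꜀ₐₜ) = −(0.0592/2) log(0.0364/0.528) = −(0.0592/2)(-1.162) = +0.034 V.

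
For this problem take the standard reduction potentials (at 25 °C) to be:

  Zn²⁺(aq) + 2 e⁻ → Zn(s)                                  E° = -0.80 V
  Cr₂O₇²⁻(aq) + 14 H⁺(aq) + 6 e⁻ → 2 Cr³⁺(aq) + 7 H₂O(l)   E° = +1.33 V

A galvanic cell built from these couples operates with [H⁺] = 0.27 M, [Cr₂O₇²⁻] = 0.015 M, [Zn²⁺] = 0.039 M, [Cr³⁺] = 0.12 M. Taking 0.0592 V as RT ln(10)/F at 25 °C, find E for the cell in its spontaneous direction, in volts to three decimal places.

+2.093 V

Cr₂O₇²⁻/Cr³⁺ is the cathode (higher E°), Zn²⁺/Zn the anode: E°cell = +1.33 − (-0.80) = +2.13 V, n = 6.
Overall: Cr₂O₇²⁻(aq) + 14 H⁺(aq) + 3 Zn(s) → 2 Cr³⁺(aq) + 7 H₂O(l) + 3 Zn²⁺(aq)
Q = [Cr³⁺]^2·[Zn²⁺]^3 / ([Cr₂O₇²⁻]·[H⁺]^14); log Q = 3.716.
E = E° − (0.0592/n) log Q = +2.13 − (0.0592/6)(3.716) = +2.093 V.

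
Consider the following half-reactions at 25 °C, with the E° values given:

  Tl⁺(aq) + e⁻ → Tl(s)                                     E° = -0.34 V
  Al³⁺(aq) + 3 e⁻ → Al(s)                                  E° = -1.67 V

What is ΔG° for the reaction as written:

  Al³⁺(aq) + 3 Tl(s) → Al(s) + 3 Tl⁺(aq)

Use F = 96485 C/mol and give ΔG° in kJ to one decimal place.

As written, Al³⁺/Al is reduced (cathode) and Tl⁺/Tl is oxidised (anode), so E°cell = (-1.67) − (-0.34) = -1.33 V.
Balancing electrons gives n = 3.
ΔG° = −nFE° = −(3)(96485)(-1.33) = 384,975 J = +385.0 kJ.

+385.0 kJ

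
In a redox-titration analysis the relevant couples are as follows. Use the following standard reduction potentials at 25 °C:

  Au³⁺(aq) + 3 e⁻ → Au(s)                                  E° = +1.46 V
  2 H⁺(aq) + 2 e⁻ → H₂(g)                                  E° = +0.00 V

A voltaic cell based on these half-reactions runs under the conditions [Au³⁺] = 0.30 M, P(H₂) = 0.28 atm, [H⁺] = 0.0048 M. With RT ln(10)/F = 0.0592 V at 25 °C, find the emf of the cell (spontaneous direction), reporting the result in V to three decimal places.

Au³⁺/Au is the cathode (higher E°), H⁺/H₂ the anode: E°cell = +1.46 − (+0.00) = +1.46 V, n = 6.
Overall: 2 Au³⁺(aq) + 3 H₂(g) → 2 Au(s) + 6 H⁺(aq)
Q = [H⁺]^6 / ([Au³⁺]^2·P(H₂)^3); log Q = -11.208.
E = E° − (0.0592/n) log Q = +1.46 − (0.0592/6)(-11.208) = +1.571 V.

+1.571 V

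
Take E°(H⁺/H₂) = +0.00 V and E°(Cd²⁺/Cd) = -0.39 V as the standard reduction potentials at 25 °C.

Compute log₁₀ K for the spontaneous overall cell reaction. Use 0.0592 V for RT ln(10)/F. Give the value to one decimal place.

Cathode: H⁺/H₂; anode: Cd²⁺/Cd. E°cell = +0.39 V, n = 2.
log K = nE°cell / 0.0592 = (2)(+0.39) / 0.0592 = 13.2.

13.2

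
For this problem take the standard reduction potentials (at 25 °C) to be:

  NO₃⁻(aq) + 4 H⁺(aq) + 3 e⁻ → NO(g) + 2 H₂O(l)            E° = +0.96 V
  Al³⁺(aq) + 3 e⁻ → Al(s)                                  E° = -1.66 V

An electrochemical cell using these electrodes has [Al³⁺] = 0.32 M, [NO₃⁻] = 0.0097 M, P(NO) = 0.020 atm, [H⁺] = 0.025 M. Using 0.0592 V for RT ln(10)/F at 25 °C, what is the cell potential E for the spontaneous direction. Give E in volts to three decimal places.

+2.497 V

NO₃⁻/NO is the cathode (higher E°), Al³⁺/Al the anode: E°cell = +0.96 − (-1.66) = +2.62 V, n = 3.
Overall: NO₃⁻(aq) + 4 H⁺(aq) + Al(s) → NO(g) + 2 H₂O(l) + Al³⁺(aq)
Q = P(NO)·[Al³⁺] / ([NO₃⁻]·[H⁺]^4); log Q = 6.228.
E = E° − (0.0592/n) log Q = +2.62 − (0.0592/3)(6.228) = +2.497 V.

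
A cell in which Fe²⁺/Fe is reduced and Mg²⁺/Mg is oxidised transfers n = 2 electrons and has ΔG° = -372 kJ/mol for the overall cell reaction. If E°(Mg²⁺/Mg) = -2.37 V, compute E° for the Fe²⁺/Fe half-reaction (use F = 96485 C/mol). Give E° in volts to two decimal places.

E°cell = −ΔG°/(nF) = −(-372×10³)/((2)(96485)) = +1.928 V.
Since Fe²⁺/Fe is the cathode and Mg²⁺/Mg the anode, E°cell = E°(Fe²⁺/Fe) − E°(Mg²⁺/Mg).
So E°(Fe²⁺/Fe) = E°cell + E°(Mg²⁺/Mg) = +1.928 + (-2.37) = -0.44 V.

-0.44 V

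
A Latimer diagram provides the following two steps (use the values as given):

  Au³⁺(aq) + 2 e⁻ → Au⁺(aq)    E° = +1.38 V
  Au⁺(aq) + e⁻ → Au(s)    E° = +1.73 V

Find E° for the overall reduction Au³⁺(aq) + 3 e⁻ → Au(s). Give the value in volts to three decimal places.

Since ΔG° = −nFE° is additive over sequential reductions, n₃E°₃ = n₁E°₁ + n₂E°₂.
E°₃ = (2×+1.38 + 1×+1.73) / 3 = (+4.490) / 3 = +1.497 V.

+1.497 V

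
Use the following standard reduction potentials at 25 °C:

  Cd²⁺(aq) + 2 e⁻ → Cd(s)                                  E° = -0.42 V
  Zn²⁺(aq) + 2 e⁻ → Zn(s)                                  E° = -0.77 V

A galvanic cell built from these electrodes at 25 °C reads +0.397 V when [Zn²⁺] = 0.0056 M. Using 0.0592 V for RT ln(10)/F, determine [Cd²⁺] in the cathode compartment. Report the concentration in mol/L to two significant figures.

Cd²⁺/Cd is the cathode, Zn²⁺/Zn the anode: E°cell = +0.35 V, n = 2.
Overall reaction: Cd²⁺(aq) + Zn(s) → Cd(s) + Zn²⁺(aq); Q = [Zn²⁺]^1/[Cd²⁺]^1.
From E = E° − (0.0592/n) log Q: log Q = (E° − E)·n/0.0592 = (+0.35 − (+0.397))·2/0.0592 = -1.5878.
So 1·log[Cd²⁺] = 1·log(0.0056) − log Q = -2.2518 − (-1.5878) = -0.6640; [Cd²⁺] = 10^(-0.6640) ≈ 0.22 M.

0.22 M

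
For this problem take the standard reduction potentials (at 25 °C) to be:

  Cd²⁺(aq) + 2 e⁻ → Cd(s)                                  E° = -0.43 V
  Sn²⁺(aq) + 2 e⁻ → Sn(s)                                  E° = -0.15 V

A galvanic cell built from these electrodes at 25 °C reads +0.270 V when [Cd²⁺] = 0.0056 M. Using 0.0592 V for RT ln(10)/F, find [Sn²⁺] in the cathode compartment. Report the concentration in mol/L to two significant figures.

0.0026 M

Sn²⁺/Sn is the cathode, Cd²⁺/Cd the anode: E°cell = +0.28 V, n = 2.
Overall reaction: Sn²⁺(aq) + Cd(s) → Sn(s) + Cd²⁺(aq); Q = [Cd²⁺]^1/[Sn²⁺]^1.
From E = E° − (0.0592/n) log Q: log Q = (E° − E)·n/0.0592 = (+0.28 − (+0.270))·2/0.0592 = 0.3378.
So 1·log[Sn²⁺] = 1·log(0.0056) − log Q = -2.2518 − (0.3378) = -2.5896; [Sn²⁺] = 10^(-2.5896) ≈ 0.0026 M.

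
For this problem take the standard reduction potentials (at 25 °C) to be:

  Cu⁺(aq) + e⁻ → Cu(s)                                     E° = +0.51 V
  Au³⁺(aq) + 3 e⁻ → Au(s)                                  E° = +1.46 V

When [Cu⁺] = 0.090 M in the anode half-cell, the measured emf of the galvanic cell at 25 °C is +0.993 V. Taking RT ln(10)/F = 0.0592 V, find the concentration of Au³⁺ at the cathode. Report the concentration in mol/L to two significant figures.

Au³⁺/Au is the cathode, Cu⁺/Cu the anode: E°cell = +0.95 V, n = 3.
Overall reaction: Au³⁺(aq) + 3 Cu(s) → Au(s) + 3 Cu⁺(aq); Q = [Cu⁺]^3/[Au³⁺]^1.
From E = E° − (0.0592/n) log Q: log Q = (E° − E)·n/0.0592 = (+0.95 − (+0.993))·3/0.0592 = -2.1791.
So 1·log[Au³⁺] = 3·log(0.09) − log Q = -3.1373 − (-2.1791) = -0.9582; [Au³⁺] = 10^(-0.9582) ≈ 0.11 M.

0.11 M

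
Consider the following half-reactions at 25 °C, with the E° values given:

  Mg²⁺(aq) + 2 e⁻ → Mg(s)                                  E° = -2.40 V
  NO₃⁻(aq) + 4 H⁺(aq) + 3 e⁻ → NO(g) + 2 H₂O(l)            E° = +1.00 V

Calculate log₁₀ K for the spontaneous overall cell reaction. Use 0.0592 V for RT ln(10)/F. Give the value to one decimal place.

344.6

Cathode: NO₃⁻/NO; anode: Mg²⁺/Mg. E°cell = +3.40 V, n = 6.
log K = nE°cell / 0.0592 = (6)(+3.40) / 0.0592 = 344.6.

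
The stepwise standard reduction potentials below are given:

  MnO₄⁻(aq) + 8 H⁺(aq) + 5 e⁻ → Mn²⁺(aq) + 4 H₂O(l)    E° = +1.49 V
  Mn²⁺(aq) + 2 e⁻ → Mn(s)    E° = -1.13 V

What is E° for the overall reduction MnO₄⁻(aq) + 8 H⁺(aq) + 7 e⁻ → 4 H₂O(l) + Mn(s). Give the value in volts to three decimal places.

Adding the free-energy changes (−nFE°) of the two steps gives −n₃FE°₃ = −n₁FE°₁ − n₂FE°₂.
E°₃ = (5×+1.49 + 2×-1.13) / 7 = (+5.190) / 7 = +0.741 V.

+0.741 V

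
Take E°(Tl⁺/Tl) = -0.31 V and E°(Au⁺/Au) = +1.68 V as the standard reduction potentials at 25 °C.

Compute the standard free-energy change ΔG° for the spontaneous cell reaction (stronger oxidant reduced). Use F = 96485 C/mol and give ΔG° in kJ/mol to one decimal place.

-192.0 kJ/mol

Au⁺/Au (E° = +1.68 V) is the cathode; Tl⁺/Tl (E° = -0.31 V) is the anode, so E°cell = +1.99 V.
Balancing electrons gives n = 1 (lcm of 1 and 1).
ΔG° = −nFE° = −(1)(96485)(+1.99) = -192,005 J = -192.0 kJ/mol.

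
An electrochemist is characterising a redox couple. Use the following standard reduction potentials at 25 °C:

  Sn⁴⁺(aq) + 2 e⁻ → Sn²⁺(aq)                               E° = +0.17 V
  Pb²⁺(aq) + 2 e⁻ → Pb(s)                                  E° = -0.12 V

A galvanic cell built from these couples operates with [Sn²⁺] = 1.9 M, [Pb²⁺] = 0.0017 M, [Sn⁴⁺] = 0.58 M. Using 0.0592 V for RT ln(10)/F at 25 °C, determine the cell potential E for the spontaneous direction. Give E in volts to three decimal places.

+0.357 V

Sn⁴⁺/Sn²⁺ is the cathode (higher E°), Pb²⁺/Pb the anode: E°cell = +0.17 − (-0.12) = +0.29 V, n = 2.
Overall: Sn⁴⁺(aq) + Pb(s) → Sn²⁺(aq) + Pb²⁺(aq)
Q = [Sn²⁺]·[Pb²⁺] / ([Sn⁴⁺]); log Q = -2.254.
E = E° − (0.0592/n) log Q = +0.29 − (0.0592/2)(-2.254) = +0.357 V.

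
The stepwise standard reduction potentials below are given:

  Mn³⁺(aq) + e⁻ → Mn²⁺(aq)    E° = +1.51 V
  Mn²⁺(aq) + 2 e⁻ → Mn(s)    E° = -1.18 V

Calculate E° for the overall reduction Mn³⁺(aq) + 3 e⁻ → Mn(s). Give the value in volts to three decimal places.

-0.283 V

Adding the free-energy changes (−nFE°) of the two steps gives −n₃FE°₃ = −n₁FE°₁ − n₂FE°₂.
E°₃ = (1×+1.51 + 2×-1.18) / 3 = (-0.850) / 3 = -0.283 V.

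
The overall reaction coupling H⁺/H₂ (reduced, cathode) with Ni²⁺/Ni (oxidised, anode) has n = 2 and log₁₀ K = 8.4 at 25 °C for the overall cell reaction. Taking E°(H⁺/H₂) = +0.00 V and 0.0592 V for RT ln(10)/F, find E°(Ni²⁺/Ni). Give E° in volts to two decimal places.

-0.25 V

E°cell = (0.0592/n)·log K = (0.0592/2)(8.4) = +0.249 V.
Since H⁺/H₂ is the cathode and Ni²⁺/Ni the anode, E°cell = E°(H⁺/H₂) − E°(Ni²⁺/Ni).
So E°(Ni²⁺/Ni) = E°(H⁺/H₂) − E°cell = (+0.00) − (+0.249) = -0.25 V.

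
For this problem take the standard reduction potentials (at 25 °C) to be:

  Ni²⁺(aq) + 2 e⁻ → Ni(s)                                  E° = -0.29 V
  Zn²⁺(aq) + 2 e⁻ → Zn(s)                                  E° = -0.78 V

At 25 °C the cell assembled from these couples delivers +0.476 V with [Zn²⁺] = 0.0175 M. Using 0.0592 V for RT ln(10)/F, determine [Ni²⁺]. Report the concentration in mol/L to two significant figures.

0.0059 M

Ni²⁺/Ni is the cathode, Zn²⁺/Zn the anode: E°cell = +0.49 V, n = 2.
Overall reaction: Ni²⁺(aq) + Zn(s) → Ni(s) + Zn²⁺(aq); Q = [Zn²⁺]^1/[Ni²⁺]^1.
From E = E° − (0.0592/n) log Q: log Q = (E° − E)·n/0.0592 = (+0.49 − (+0.476))·2/0.0592 = 0.4730.
So 1·log[Ni²⁺] = 1·log(0.0175) − log Q = -1.7570 − (0.4730) = -2.2300; [Ni²⁺] = 10^(-2.2300) ≈ 0.0059 M.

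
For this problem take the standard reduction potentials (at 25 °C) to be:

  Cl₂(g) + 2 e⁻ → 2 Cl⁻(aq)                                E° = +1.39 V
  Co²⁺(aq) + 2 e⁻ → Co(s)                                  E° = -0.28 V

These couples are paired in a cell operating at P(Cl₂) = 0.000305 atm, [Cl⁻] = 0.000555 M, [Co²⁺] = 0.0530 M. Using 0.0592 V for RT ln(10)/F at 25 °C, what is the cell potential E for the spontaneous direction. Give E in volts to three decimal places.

Cl₂/Cl⁻ is the cathode (higher E°), Co²⁺/Co the anode: E°cell = +1.39 − (-0.28) = +1.67 V, n = 2.
Overall: Cl₂(g) + Co(s) → 2 Cl⁻(aq) + Co²⁺(aq)
Q = [Cl⁻]^2·[Co²⁺] / (P(Cl₂)); log Q = -4.271.
E = E° − (0.0592/n) log Q = +1.67 − (0.0592/2)(-4.271) = +1.796 V.

+1.796 V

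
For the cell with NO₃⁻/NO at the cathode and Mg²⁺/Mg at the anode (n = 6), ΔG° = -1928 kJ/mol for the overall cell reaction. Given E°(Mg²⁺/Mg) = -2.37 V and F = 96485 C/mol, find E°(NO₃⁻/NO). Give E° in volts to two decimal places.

E°cell = −ΔG°/(nF) = −(-1928×10³)/((6)(96485)) = +3.330 V.
Since NO₃⁻/NO is the cathode and Mg²⁺/Mg the anode, E°cell = E°(NO₃⁻/NO) − E°(Mg²⁺/Mg).
So E°(NO₃⁻/NO) = E°cell + E°(Mg²⁺/Mg) = +3.330 + (-2.37) = +0.96 V.

+0.96 V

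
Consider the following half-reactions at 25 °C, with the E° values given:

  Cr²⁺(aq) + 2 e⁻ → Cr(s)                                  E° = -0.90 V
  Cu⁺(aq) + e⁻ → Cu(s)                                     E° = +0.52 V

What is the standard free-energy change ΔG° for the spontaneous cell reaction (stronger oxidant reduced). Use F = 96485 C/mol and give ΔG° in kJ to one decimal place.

Cu⁺/Cu (E° = +0.52 V) is the cathode; Cr²⁺/Cr (E° = -0.90 V) is the anode, so E°cell = +1.42 V.
Balancing electrons gives n = 2 (lcm of 1 and 2).
ΔG° = −nFE° = −(2)(96485)(+1.42) = -274,017 J = -274.0 kJ.

-274.0 kJ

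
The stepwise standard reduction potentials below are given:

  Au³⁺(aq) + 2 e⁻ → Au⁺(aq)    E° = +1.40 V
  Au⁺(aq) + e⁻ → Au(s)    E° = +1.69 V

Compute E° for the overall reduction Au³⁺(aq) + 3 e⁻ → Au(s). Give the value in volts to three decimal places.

+1.497 V

Adding the free-energy changes (−nFE°) of the two steps gives −n₃FE°₃ = −n₁FE°₁ − n₂FE°₂.
E°₃ = (2×+1.40 + 1×+1.69) / 3 = (+4.490) / 3 = +1.497 V.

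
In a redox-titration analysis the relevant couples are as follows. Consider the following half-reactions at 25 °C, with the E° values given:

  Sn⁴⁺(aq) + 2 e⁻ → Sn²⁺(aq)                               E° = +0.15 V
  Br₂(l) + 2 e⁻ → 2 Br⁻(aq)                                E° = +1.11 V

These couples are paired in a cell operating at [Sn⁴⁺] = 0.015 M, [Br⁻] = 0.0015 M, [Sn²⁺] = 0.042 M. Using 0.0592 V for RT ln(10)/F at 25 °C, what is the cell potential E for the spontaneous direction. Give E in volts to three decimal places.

+1.140 V

Br₂/Br⁻ is the cathode (higher E°), Sn⁴⁺/Sn²⁺ the anode: E°cell = +1.11 − (+0.15) = +0.96 V, n = 2.
Overall: Br₂(l) + Sn²⁺(aq) → 2 Br⁻(aq) + Sn⁴⁺(aq)
Q = [Br⁻]^2·[Sn⁴⁺] / ([Sn²⁺]); log Q = -6.095.
E = E° − (0.0592/n) log Q = +0.96 − (0.0592/2)(-6.095) = +1.140 V.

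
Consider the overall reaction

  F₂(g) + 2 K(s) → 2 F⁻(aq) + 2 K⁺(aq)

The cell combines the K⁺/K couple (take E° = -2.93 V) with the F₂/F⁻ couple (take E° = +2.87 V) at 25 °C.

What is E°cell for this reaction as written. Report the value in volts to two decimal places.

The F₂/F⁻ couple has the higher reduction potential, so it is the cathode; K⁺/K is oxidised at the anode.
E°cell = E°(cathode) − E°(anode) = (+2.87) − (-2.93) = +5.80 V.

+5.80 V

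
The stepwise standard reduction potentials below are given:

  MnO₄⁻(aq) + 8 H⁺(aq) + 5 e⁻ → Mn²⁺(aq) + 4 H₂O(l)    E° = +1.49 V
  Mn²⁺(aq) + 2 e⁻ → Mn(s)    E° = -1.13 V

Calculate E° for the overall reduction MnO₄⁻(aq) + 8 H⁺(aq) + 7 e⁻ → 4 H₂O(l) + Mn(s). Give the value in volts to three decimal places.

Standard free energies of sequential steps add: ΔG°₃ = ΔG°₁ + ΔG°₂, so n₃E°₃ = n₁E°₁ + n₂E°₂.
E°₃ = (5×+1.49 + 2×-1.13) / 7 = (+5.190) / 7 = +0.741 V.

+0.741 V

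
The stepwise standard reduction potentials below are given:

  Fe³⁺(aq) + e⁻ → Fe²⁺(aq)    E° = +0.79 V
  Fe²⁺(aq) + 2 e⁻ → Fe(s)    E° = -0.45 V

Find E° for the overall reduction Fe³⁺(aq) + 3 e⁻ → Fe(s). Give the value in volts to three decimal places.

-0.037 V

Standard free energies of sequential steps add: ΔG°₃ = ΔG°₁ + ΔG°₂, so n₃E°₃ = n₁E°₁ + n₂E°₂.
E°₃ = (1×+0.79 + 2×-0.45) / 3 = (-0.110) / 3 = -0.037 V.
Simply averaging or adding the two E° values would be wrong; the electron-weighted sum is required.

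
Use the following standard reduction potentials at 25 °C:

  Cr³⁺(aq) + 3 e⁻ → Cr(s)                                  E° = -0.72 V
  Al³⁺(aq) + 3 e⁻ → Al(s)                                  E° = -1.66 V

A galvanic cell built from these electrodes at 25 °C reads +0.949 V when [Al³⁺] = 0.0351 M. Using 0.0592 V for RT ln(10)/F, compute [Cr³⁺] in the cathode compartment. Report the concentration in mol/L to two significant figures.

Cr³⁺/Cr is the cathode, Al³⁺/Al the anode: E°cell = +0.94 V, n = 3.
Overall reaction: Cr³⁺(aq) + Al(s) → Cr(s) + Al³⁺(aq); Q = [Al³⁺]^1/[Cr³⁺]^1.
From E = E° − (0.0592/n) log Q: log Q = (E° − E)·n/0.0592 = (+0.94 − (+0.949))·3/0.0592 = -0.4561.
So 1·log[Cr³⁺] = 1·log(0.0351) − log Q = -1.4547 − (-0.4561) = -0.9986; [Cr³⁺] = 10^(-0.9986) ≈ 0.10 M.

0.10 M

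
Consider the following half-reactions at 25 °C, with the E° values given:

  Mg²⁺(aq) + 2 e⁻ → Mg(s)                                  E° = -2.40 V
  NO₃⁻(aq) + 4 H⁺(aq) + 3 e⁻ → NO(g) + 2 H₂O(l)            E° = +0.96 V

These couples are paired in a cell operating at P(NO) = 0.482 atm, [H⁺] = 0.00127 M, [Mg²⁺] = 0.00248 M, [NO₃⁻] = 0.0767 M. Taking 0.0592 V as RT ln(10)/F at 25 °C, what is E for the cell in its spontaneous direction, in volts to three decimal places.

NO₃⁻/NO is the cathode (higher E°), Mg²⁺/Mg the anode: E°cell = +0.96 − (-2.40) = +3.36 V, n = 6.
Overall: 2 NO₃⁻(aq) + 8 H⁺(aq) + 3 Mg(s) → 2 NO(g) + 4 H₂O(l) + 3 Mg²⁺(aq)
Q = P(NO)^2·[Mg²⁺]^3 / ([NO₃⁻]^2·[H⁺]^8); log Q = 16.949.
E = E° − (0.0592/n) log Q = +3.36 − (0.0592/6)(16.949) = +3.193 V.

+3.193 V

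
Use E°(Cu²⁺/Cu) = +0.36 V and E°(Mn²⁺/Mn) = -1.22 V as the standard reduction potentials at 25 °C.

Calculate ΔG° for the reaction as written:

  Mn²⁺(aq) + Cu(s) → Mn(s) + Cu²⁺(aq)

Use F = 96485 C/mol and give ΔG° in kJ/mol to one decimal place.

+304.9 kJ/mol

As written, Mn²⁺/Mn is reduced (cathode) and Cu²⁺/Cu is oxidised (anode), so E°cell = (-1.22) − (+0.36) = -1.58 V.
Balancing electrons gives n = 2.
ΔG° = −nFE° = −(2)(96485)(-1.58) = 304,893 J = +304.9 kJ/mol.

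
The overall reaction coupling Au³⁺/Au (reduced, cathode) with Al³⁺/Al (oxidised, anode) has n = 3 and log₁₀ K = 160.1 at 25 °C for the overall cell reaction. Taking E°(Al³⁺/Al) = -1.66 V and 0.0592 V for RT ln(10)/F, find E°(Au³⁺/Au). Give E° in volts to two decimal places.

+1.50 V

E°cell = (0.0592/n)·log K = (0.0592/3)(160.1) = +3.159 V.
Since Au³⁺/Au is the cathode and Al³⁺/Al the anode, E°cell = E°(Au³⁺/Au) − E°(Al³⁺/Al).
So E°(Au³⁺/Au) = E°cell + E°(Al³⁺/Al) = +3.159 + (-1.66) = +1.50 V.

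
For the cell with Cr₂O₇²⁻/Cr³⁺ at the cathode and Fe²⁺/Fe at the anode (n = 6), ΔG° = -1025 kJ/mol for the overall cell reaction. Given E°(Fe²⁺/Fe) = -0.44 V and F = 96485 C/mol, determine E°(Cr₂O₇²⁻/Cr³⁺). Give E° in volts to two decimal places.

E°cell = −ΔG°/(nF) = −(-1025×10³)/((6)(96485)) = +1.771 V.
Since Cr₂O₇²⁻/Cr³⁺ is the cathode and Fe²⁺/Fe the anode, E°cell = E°(Cr₂O₇²⁻/Cr³⁺) − E°(Fe²⁺/Fe).
So E°(Cr₂O₇²⁻/Cr³⁺) = E°cell + E°(Fe²⁺/Fe) = +1.771 + (-0.44) = +1.33 V.

+1.33 V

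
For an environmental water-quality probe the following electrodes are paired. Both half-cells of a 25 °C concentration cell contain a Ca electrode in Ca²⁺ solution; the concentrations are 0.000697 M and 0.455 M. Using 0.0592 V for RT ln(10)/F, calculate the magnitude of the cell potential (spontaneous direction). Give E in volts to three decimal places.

+0.083 V

For a concentration cell E°cell = 0. The 0.455 M side is the cathode (reduction is favoured where [Ca²⁺] is higher).
With n = 2, E = −(0.0592/2) log([Ca²⁺]ₐₙ/[Ca²⁺]꜀ₐₜ) = −(0.0592/2) log(0.000697/0.455) = −(0.0592/2)(-2.815) = +0.083 V.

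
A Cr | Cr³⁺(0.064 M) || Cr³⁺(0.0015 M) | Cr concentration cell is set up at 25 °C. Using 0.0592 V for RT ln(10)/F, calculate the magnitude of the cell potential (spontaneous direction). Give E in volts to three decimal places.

For a concentration cell E°cell = 0. The 0.064 M side is the cathode (reduction is favoured where [Cr³⁺] is higher).
With n = 3, E = −(0.0592/3) log([Cr³⁺]ₐₙ/[Cr³⁺]꜀ₐₜ) = −(0.0592/3) log(0.0015/0.064) = −(0.0592/3)(-1.630) = +0.032 V.

+0.032 V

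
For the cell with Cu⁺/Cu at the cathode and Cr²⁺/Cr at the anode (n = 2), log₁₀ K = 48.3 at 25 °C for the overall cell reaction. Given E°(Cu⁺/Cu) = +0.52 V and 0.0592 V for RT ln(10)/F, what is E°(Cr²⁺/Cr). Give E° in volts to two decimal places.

E°cell = (0.0592/n)·log K = (0.0592/2)(48.3) = +1.430 V.
Since Cu⁺/Cu is the cathode and Cr²⁺/Cr the anode, E°cell = E°(Cu⁺/Cu) − E°(Cr²⁺/Cr).
So E°(Cr²⁺/Cr) = E°(Cu⁺/Cu) − E°cell = (+0.52) − (+1.430) = -0.91 V.

-0.91 V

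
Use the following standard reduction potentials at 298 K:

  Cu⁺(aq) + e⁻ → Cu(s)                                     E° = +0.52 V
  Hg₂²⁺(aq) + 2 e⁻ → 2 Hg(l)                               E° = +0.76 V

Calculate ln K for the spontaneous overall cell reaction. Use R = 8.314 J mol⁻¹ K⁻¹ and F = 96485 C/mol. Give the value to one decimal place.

Cathode: Hg₂²⁺/Hg; anode: Cu⁺/Cu. E°cell = (+0.76) − (+0.52) = +0.24 V, with n = 2.
ΔG° = −nFE° = −RT ln K, so ln K = nFE°/(RT) = (2)(96485)(+0.24) / ((8.314)(298)) = 18.693.

18.7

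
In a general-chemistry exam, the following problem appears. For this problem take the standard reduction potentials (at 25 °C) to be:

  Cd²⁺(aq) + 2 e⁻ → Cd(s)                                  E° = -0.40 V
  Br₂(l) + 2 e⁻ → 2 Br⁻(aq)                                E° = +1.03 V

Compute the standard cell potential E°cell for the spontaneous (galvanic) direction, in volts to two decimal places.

The Br₂/Br⁻ couple has the higher reduction potential, so it is the cathode; Cd²⁺/Cd is oxidised at the anode.
E°cell = E°(cathode) − E°(anode) = (+1.03) − (-0.40) = +1.43 V.

+1.43 V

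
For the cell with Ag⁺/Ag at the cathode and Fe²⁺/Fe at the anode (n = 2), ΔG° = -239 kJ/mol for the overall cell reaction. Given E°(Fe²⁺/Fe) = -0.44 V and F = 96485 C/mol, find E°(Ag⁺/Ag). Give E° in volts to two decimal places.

+0.80 V

E°cell = −ΔG°/(nF) = −(-239×10³)/((2)(96485)) = +1.239 V.
Since Ag⁺/Ag is the cathode and Fe²⁺/Fe the anode, E°cell = E°(Ag⁺/Ag) − E°(Fe²⁺/Fe).
So E°(Ag⁺/Ag) = E°cell + E°(Fe²⁺/Fe) = +1.239 + (-0.44) = +0.80 V.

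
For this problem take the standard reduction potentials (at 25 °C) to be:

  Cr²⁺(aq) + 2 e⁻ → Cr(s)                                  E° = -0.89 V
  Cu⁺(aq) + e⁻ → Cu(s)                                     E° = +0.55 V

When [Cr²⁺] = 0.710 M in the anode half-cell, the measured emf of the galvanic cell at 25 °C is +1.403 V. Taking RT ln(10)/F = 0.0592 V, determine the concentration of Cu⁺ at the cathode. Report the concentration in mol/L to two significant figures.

0.20 M

Cu⁺/Cu is the cathode, Cr²⁺/Cr the anode: E°cell = +1.44 V, n = 2.
Overall reaction: 2 Cu⁺(aq) + Cr(s) → 2 Cu(s) + Cr²⁺(aq); Q = [Cr²⁺]^1/[Cu⁺]^2.
From E = E° − (0.0592/n) log Q: log Q = (E° − E)·n/0.0592 = (+1.44 − (+1.403))·2/0.0592 = 1.2500.
So 2·log[Cu⁺] = 1·log(0.71) − log Q = -0.1487 − (1.2500) = -1.3987; log[Cu⁺] = -1.3987 / 2 = -0.6994; [Cu⁺] = 10^(-0.6994) ≈ 0.20 M.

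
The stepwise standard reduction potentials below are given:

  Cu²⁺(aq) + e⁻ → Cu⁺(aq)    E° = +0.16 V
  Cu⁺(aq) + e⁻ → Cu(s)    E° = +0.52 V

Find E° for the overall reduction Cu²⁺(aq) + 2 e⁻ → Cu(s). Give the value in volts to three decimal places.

Standard free energies of sequential steps add: ΔG°₃ = ΔG°₁ + ΔG°₂, so n₃E°₃ = n₁E°₁ + n₂E°₂.
E°₃ = (1×+0.16 + 1×+0.52) / 2 = (+0.680) / 2 = +0.340 V.

+0.340 V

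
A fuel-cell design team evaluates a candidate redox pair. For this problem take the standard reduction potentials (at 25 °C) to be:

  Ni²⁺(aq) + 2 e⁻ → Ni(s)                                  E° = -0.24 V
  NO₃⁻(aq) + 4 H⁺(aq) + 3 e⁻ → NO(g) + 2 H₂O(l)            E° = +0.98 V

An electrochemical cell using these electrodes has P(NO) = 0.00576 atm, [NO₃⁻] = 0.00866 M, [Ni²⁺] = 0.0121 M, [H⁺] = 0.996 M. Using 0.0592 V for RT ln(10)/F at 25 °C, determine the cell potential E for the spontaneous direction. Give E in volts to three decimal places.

+1.280 V

NO₃⁻/NO is the cathode (higher E°), Ni²⁺/Ni the anode: E°cell = +0.98 − (-0.24) = +1.22 V, n = 6.
Overall: 2 NO₃⁻(aq) + 8 H⁺(aq) + 3 Ni(s) → 2 NO(g) + 4 H₂O(l) + 3 Ni²⁺(aq)
Q = P(NO)^2·[Ni²⁺]^3 / ([NO₃⁻]^2·[H⁺]^8); log Q = -6.092.
E = E° − (0.0592/n) log Q = +1.22 − (0.0592/6)(-6.092) = +1.280 V.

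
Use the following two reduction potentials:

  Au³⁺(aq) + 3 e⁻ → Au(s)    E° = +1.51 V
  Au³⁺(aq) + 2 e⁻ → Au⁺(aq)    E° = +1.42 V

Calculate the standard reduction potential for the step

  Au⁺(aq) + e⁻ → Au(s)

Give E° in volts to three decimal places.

+1.690 V

Sequential free energies add, so n₃E°₃ = n₁E°₁ + n₂E°₂.
With n₃ = 3, and the known step contributing 2×(+1.42) V, the unknown satisfies 1·E° = 3×(+1.51) − 2×(+1.42) = +1.690.
E° = +1.690 / 1 = +1.690 V.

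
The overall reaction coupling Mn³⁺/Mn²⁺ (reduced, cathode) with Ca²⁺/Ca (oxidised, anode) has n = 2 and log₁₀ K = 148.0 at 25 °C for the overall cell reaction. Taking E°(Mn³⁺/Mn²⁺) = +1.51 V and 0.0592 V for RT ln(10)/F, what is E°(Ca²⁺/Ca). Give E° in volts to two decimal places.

E°cell = (0.0592/n)·log K = (0.0592/2)(148.0) = +4.381 V.
Since Mn³⁺/Mn²⁺ is the cathode and Ca²⁺/Ca the anode, E°cell = E°(Mn³⁺/Mn²⁺) − E°(Ca²⁺/Ca).
So E°(Ca²⁺/Ca) = E°(Mn³⁺/Mn²⁺) − E°cell = (+1.51) − (+4.381) = -2.87 V.

-2.87 V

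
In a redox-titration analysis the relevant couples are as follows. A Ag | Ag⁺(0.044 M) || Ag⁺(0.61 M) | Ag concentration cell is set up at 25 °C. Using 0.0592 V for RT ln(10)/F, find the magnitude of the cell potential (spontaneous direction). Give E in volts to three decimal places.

+0.068 V

For a concentration cell E°cell = 0. The 0.61 M side is the cathode (reduction is favoured where [Ag⁺] is higher).
With n = 1, E = −(0.0592/1) log([Ag⁺]ₐₙ/[Ag⁺]꜀ₐₜ) = −(0.0592/1) log(0.044/0.61) = −(0.0592/1)(-1.142) = +0.068 V.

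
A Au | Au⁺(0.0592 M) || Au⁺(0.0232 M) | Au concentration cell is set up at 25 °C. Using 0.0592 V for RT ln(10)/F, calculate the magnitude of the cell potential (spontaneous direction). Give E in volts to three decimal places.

+0.024 V

For a concentration cell E°cell = 0. The 0.0592 M side is the cathode (reduction is favoured where [Au⁺] is higher).
With n = 1, E = −(0.0592/1) log([Au⁺]ₐₙ/[Au⁺]꜀ₐₜ) = −(0.0592/1) log(0.0232/0.0592) = −(0.0592/1)(-0.407) = +0.024 V.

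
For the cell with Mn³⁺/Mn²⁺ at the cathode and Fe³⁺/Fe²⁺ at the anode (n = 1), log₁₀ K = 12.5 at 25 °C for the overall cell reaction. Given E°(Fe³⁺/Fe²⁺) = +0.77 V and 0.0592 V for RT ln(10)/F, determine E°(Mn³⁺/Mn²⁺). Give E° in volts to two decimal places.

E°cell = (0.0592/n)·log K = (0.0592/1)(12.5) = +0.740 V.
Since Mn³⁺/Mn²⁺ is the cathode and Fe³⁺/Fe²⁺ the anode, E°cell = E°(Mn³⁺/Mn²⁺) − E°(Fe³⁺/Fe²⁺).
So E°(Mn³⁺/Mn²⁺) = E°cell + E°(Fe³⁺/Fe²⁺) = +0.740 + (+0.77) = +1.51 V.

+1.51 V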